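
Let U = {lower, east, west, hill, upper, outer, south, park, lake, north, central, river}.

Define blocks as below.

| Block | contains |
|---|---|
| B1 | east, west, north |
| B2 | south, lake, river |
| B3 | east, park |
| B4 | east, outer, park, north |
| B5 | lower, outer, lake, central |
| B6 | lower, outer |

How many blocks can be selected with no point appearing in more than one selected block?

3

B2, B3, B6 are pairwise disjoint (B2={south,lake,river}; B3={east,park}; B6={lower,outer}).
Every remaining block overlaps one of these, and no 4 of the listed blocks are pairwise disjoint, so 3 is the maximum.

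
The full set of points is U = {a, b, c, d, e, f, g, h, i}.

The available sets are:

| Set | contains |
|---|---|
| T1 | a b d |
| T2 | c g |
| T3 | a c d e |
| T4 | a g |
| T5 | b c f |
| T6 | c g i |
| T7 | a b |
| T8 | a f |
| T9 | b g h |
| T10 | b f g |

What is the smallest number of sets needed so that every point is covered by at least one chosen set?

4

Take {T3, T6, T8, T9}. Their union is {a, b, c, d, e, f, g, h, i}, which is all 9 points.
No 3 of the 10 sets cover everything (all 120 combinations miss at least one point), so 4 is optimal.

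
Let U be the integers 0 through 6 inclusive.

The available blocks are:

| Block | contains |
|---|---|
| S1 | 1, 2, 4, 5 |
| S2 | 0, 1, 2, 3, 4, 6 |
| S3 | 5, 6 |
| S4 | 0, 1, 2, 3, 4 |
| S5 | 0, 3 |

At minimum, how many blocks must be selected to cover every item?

2

Take {S1, S2}. Their union is {0, 1, 2, 3, 4, 5, 6}, which is all 7 items.
No single block has all 7 items (the largest, S2, has 6), so 2 is optimal.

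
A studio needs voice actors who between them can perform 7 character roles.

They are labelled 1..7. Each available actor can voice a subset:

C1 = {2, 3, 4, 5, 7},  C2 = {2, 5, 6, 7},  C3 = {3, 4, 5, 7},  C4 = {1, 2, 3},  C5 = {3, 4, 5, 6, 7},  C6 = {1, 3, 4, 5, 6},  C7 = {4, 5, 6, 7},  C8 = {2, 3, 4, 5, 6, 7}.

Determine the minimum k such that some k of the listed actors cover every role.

2

C4 and C7 together: C4 ∪ C7 = {1, 2, 3, 4, 5, 6, 7} — every role is covered.
No single actor has all 7 roles (the largest, C8, has 6), so 2 is optimal.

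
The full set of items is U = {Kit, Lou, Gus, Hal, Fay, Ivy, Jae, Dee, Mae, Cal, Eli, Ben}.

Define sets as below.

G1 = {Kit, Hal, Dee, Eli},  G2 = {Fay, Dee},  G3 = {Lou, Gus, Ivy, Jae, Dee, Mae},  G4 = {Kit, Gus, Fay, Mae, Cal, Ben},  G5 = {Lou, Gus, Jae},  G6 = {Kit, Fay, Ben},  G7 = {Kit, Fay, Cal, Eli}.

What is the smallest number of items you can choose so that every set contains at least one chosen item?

H = {Kit, Gus, Fay} meets every set (each contains at least one member of H), and |H| = 3.
No choice of 2 items meets every set, so 3 is the minimum.

3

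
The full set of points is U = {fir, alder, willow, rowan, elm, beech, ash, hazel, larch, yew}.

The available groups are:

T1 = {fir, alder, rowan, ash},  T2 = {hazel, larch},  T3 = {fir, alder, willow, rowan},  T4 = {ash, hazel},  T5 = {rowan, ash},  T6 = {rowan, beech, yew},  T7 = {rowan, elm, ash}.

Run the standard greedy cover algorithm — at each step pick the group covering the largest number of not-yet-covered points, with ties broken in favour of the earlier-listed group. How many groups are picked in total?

5

Greedy: pick T1 (covers 4 new) → pick T2 (covers 2 new) → pick T6 (covers 2 new) → pick T3 (covers 1 new) → pick T7 (covers 1 new). Total picks: 5.
(The true minimum cover uses only 4 groups, so greedy is not optimal here.)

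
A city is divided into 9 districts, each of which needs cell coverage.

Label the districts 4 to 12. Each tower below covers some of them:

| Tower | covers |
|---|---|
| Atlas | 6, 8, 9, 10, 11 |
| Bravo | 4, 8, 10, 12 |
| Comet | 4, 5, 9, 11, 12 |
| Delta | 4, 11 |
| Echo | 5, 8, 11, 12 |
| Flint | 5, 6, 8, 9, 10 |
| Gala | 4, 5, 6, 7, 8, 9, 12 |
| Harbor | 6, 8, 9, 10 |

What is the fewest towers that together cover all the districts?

Take {Atlas, Gala}. Their union is {4, 5, 6, 7, 8, 9, 10, 11, 12}, which is all 9 districts.
No single tower has all 9 districts (the largest, Gala, has 7), so 2 is optimal.

2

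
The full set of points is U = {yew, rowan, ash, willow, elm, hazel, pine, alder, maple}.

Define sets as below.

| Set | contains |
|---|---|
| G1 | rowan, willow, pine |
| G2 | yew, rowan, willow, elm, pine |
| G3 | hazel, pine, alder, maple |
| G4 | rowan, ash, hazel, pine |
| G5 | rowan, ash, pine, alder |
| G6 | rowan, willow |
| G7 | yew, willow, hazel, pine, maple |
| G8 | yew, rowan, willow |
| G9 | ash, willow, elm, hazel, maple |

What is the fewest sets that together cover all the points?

Take {G3, G8, G9}. Their union is {yew, rowan, ash, willow, elm, hazel, pine, alder, maple}, which is all 9 points.
No 2 of the 9 sets cover everything (all 36 combinations miss at least one point), so 3 is optimal.

3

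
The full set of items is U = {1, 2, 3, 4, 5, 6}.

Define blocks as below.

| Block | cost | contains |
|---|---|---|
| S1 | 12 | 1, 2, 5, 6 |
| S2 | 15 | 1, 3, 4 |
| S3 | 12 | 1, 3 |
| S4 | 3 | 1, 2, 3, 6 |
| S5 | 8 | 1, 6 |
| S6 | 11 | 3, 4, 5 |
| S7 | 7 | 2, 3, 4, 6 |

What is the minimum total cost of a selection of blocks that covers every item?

14

S4, S6 together cover every item (S4 ∪ S6 = {1, 2, 3, 4, 5, 6}); total cost 3 + 11 = 14.
No covering selection has total cost below 14.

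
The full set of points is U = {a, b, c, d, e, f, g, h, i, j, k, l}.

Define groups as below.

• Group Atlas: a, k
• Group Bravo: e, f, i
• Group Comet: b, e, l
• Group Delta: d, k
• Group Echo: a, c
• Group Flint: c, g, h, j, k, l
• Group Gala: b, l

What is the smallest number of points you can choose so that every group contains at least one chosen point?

4

T = {a, b, i, k} meets every group (each contains at least one member of T), and |T| = 4.
The groups Bravo, Delta, Echo, Gala are pairwise disjoint, so any hitting set needs a separate point for each — at least 4. Hence 4 is optimal.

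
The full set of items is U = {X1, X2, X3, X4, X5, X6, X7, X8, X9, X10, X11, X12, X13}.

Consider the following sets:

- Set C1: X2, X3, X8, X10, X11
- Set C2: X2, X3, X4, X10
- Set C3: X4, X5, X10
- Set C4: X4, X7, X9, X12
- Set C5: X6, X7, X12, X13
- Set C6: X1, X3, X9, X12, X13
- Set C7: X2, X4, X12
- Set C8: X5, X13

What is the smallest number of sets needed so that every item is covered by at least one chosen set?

4

Take {C1, C3, C5, C6}. Their union is {X1, X2, X3, X4, X5, X6, X7, X8, X9, X10, X11, X12, X13}, which is all 13 items.
No 3 of the 8 sets cover everything (all 56 combinations miss at least one item), so 4 is optimal.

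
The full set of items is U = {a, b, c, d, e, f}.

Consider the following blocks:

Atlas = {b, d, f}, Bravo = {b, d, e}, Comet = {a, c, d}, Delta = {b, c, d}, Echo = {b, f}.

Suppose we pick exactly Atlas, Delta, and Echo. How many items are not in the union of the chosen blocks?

Union of Atlas, Delta, Echo = {b, c, d, f}.
Not covered: a, e — 2 items.

2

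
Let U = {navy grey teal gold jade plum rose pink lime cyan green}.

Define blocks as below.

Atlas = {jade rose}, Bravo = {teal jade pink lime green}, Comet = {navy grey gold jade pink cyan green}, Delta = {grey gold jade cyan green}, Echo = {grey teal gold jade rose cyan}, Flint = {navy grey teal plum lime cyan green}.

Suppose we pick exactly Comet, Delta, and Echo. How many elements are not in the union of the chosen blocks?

2

Union of Comet, Delta, Echo = {navy, grey, teal, gold, jade, rose, pink, cyan, green}.
Not covered: plum, lime — 2 elements.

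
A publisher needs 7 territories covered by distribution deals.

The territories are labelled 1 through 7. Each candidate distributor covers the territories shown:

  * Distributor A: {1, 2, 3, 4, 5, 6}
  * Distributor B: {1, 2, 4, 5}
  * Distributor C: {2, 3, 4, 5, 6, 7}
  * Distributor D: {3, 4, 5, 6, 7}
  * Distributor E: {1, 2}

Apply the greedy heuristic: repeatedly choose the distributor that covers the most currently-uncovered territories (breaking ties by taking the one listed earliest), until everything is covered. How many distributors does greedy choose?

2

Greedy: pick A (covers 6 new) → pick C (covers 1 new). Total picks: 2.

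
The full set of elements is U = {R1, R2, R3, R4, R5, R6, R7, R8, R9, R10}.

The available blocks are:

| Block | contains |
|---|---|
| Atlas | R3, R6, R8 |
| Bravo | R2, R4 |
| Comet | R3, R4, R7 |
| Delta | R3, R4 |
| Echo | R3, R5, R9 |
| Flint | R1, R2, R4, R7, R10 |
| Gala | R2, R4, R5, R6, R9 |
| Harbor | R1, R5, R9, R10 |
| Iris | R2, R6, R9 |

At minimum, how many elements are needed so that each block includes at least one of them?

3

H = {R2, R3, R5} meets every block (each contains at least one member of H), and |H| = 3.
The blocks Atlas, Bravo, Harbor are pairwise disjoint, so any hitting set needs a separate element for each — at least 3. Hence 3 is optimal.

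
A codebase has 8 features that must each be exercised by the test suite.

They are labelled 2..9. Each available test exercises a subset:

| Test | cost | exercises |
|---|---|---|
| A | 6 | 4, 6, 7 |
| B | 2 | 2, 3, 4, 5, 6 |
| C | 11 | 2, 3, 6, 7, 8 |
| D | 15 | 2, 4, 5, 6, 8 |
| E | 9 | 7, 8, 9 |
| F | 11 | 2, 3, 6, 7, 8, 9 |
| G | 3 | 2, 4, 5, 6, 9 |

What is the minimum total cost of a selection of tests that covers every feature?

B, E together cover every feature (B ∪ E = {2, 3, 4, 5, 6, 7, 8, 9}); total cost 2 + 9 = 11.
No covering selection has total cost below 11.

11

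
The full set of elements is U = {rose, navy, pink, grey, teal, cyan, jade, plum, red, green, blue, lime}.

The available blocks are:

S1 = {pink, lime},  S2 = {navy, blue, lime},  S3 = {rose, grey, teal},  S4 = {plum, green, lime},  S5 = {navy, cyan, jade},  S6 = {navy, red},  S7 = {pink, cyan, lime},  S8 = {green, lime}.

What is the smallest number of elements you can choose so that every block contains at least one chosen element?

3

H = {navy, teal, lime} meets every block (each contains at least one member of H), and |H| = 3.
The blocks S3, S6, S7 are pairwise disjoint, so any hitting set needs a separate element for each — at least 3. Hence 3 is optimal.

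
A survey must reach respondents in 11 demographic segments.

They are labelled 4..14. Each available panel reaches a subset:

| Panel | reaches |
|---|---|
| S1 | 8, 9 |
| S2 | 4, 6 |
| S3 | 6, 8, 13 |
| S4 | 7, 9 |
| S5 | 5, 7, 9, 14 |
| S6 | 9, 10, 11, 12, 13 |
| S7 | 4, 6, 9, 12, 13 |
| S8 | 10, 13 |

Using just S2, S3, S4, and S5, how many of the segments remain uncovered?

3

Union of S2, S3, S4, S5 = {4, 5, 6, 7, 8, 9, 13, 14}.
Not covered: 10, 11, 12 — 3 segments.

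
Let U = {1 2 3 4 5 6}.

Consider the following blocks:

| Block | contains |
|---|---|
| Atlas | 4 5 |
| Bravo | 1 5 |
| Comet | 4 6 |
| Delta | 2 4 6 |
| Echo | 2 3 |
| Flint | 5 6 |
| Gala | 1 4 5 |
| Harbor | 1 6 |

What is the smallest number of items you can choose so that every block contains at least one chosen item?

H = {2, 5, 6} meets every block (each contains at least one member of H), and |H| = 3.
The blocks Atlas, Echo, Harbor are pairwise disjoint, so any hitting set needs a separate item for each — at least 3. Hence 3 is optimal.

3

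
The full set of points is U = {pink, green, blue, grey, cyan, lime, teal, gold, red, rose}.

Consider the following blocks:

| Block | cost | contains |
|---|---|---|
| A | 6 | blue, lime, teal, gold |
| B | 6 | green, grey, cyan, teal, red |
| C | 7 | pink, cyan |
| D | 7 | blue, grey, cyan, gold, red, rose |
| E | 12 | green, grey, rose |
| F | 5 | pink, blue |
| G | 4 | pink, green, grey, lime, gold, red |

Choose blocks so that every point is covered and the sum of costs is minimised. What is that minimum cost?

B, D, G together cover every point (B ∪ D ∪ G = {pink, green, blue, grey, cyan, lime, teal, gold, red, rose}); total cost 6 + 7 + 4 = 17.
No covering selection has total cost below 17.

17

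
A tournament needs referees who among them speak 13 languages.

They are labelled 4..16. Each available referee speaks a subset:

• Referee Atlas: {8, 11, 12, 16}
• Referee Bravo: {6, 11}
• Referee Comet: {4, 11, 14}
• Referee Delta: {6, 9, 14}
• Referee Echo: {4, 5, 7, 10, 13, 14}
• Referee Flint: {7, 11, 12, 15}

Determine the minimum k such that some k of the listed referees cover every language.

4

Atlas and Delta and Echo and Flint together: Atlas ∪ Delta ∪ Echo ∪ Flint = {4, 5, 6, 7, 8, 9, 10, 11, 12, 13, 14, 15, 16} — every language is covered.
No 3 of the 6 referees cover everything (all 20 combinations miss at least one language), so 4 is optimal.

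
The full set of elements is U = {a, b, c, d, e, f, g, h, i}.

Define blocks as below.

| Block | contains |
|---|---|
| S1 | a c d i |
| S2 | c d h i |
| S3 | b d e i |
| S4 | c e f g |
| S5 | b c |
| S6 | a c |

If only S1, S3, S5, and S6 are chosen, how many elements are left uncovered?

3

Union of S1, S3, S5, S6 = {a, b, c, d, e, i}.
Not covered: f, g, h — 3 elements.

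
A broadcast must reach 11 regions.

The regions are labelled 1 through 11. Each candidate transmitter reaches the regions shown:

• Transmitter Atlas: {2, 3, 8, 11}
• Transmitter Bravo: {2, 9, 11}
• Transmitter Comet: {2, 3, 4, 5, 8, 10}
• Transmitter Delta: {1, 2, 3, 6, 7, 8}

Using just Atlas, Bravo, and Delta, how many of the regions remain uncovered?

3

Union of Atlas, Bravo, Delta = {1, 2, 3, 6, 7, 8, 9, 11}.
Not covered: 4, 5, 10 — 3 regions.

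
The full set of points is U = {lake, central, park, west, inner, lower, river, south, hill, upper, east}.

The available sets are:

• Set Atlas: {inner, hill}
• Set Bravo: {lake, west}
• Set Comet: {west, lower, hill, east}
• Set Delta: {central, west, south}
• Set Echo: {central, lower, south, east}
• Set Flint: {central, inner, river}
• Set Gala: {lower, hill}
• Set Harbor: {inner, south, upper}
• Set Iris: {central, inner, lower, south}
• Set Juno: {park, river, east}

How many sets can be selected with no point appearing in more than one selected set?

4

Bravo, Gala, Harbor, Juno are pairwise disjoint (Bravo={lake,west}; Gala={lower,hill}; Harbor={inner,south,upper}; Juno={park,river,east}).
Every remaining set overlaps one of these, and no 5 of the listed sets are pairwise disjoint, so 4 is the maximum.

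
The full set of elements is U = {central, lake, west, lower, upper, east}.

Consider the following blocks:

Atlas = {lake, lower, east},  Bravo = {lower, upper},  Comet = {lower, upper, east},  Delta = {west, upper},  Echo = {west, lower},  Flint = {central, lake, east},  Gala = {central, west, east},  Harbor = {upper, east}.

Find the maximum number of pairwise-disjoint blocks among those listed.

Bravo, Gala are pairwise disjoint (Bravo={lower,upper}; Gala={central,west,east}).
Every remaining block overlaps one of these, and no 3 of the listed blocks are pairwise disjoint, so 2 is the maximum.

2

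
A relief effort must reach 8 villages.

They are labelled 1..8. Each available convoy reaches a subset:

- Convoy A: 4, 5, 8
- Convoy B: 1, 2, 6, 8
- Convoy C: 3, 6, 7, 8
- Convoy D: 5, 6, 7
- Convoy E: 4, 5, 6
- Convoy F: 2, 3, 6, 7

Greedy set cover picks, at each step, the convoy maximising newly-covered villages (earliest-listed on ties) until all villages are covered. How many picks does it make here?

Greedy: pick B (covers 4 new) → pick A (covers 2 new) → pick C (covers 2 new). Total picks: 3.

3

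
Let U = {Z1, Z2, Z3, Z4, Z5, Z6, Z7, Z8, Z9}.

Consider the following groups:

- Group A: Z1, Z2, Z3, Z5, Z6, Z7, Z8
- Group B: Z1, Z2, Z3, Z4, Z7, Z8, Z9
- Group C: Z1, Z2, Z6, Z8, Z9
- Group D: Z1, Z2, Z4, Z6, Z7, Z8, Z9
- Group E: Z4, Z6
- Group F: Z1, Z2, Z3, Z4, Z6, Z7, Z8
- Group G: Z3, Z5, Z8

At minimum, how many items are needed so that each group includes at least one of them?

The 2 items {Z4, Z8} hit every group.
The groups E, G are pairwise disjoint, so any hitting set needs a separate item for each — at least 2. Hence 2 is optimal.

2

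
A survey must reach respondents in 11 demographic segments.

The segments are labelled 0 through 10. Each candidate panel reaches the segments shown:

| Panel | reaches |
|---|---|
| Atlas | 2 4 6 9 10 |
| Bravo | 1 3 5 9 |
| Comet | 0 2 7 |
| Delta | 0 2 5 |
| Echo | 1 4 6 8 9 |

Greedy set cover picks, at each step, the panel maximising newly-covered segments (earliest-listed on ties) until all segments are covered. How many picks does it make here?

4

Greedy: pick Atlas (covers 5 new) → pick Bravo (covers 3 new) → pick Comet (covers 2 new) → pick Echo (covers 1 new). Total picks: 4.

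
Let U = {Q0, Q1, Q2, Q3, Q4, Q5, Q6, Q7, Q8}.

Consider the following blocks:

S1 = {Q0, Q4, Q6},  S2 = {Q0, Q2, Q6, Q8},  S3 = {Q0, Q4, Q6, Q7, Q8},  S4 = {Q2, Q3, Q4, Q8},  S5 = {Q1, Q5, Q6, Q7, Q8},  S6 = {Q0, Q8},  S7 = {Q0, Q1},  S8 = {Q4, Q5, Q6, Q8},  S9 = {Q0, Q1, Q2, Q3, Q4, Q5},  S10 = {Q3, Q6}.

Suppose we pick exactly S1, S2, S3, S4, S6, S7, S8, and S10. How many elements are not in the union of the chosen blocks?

Union of S1, S2, S3, S4, S6, S7, S8, S10 = {Q0, Q1, Q2, Q3, Q4, Q5, Q6, Q7, Q8} — that's every element, so 0 are uncovered.

0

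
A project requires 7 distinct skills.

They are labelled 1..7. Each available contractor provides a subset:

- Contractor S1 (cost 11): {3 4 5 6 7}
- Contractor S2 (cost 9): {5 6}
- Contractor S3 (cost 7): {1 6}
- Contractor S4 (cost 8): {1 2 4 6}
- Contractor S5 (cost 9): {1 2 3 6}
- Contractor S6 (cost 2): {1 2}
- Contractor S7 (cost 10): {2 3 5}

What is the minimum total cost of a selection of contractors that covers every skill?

13

S1, S6 together cover every skill (S1 ∪ S6 = {1, 2, 3, 4, 5, 6, 7}); total cost 11 + 2 = 13.
No covering selection has total cost below 13.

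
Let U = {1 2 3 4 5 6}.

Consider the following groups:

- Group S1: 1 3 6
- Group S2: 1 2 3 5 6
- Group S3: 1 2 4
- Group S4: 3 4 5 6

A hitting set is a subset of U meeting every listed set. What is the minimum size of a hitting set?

2

Take H = {1, 4}. Each listed group contains at least one of these, so H is a hitting set of size 2.
No single item lies in every group, so at least 2 are needed and 2 is optimal.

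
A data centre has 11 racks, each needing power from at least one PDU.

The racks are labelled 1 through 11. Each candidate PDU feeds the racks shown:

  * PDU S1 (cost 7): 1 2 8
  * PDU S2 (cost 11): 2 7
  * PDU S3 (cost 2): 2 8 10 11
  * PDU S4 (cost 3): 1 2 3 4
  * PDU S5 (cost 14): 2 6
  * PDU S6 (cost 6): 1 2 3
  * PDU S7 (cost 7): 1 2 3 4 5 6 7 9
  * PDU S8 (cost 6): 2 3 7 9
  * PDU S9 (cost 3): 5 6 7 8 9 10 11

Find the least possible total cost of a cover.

6

S4, S9 together cover every rack (S4 ∪ S9 = {1, 2, 3, 4, 5, 6, 7, 8, 9, 10, 11}); total cost 3 + 3 = 6.
No covering selection has total cost below 6.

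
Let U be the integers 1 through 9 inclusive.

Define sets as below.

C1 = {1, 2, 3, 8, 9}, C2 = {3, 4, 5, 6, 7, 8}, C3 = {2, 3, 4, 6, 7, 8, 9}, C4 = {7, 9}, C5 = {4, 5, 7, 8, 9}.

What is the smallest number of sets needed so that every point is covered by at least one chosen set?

C1 and C2 cover everything between them: the union {1, 2, 3, 4, 5, 6, 7, 8, 9} is all of U.
No single set has all 9 points (the largest, C3, has 7), so 2 is optimal.

2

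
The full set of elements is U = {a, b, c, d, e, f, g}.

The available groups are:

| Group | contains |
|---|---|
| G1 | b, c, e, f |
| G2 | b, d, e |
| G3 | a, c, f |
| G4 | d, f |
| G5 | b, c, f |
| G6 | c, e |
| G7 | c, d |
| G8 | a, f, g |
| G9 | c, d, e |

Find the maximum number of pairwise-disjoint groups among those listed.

2

G2, G8 are pairwise disjoint (G2={b,d,e}; G8={a,f,g}).
Every remaining group overlaps one of these, and no 3 of the listed groups are pairwise disjoint, so 2 is the maximum.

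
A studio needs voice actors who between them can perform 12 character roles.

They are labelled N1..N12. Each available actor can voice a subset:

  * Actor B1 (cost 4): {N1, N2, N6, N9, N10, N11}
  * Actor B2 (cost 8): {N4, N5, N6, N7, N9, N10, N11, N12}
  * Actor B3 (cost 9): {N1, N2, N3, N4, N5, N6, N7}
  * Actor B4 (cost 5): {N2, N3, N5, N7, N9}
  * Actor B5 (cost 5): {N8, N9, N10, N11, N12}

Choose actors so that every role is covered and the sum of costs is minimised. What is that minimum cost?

14

B3, B5 together cover every role (B3 ∪ B5 = {N1, N2, N3, N4, N5, N6, N7, N8, N9, N10, N11, N12}); total cost 9 + 5 = 14.
The greedy pick B1, B4, B5, B2 costs 22; no covering selection beats 14.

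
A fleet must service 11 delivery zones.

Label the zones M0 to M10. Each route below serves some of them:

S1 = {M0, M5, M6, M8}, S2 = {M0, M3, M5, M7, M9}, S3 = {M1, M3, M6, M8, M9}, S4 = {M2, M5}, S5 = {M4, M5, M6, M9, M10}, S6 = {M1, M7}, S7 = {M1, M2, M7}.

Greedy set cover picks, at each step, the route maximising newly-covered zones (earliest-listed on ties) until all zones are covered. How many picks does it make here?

Greedy: pick S2 (covers 5 new) → pick S3 (covers 3 new) → pick S5 (covers 2 new) → pick S4 (covers 1 new). Total picks: 4.

4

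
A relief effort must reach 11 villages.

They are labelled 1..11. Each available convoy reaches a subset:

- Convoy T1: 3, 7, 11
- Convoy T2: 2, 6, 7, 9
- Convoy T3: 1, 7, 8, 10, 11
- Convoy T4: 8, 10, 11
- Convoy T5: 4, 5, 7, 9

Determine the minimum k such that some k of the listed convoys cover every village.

4

T1 and T2 and T3 and T5 together: T1 ∪ T2 ∪ T3 ∪ T5 = {1, 2, 3, 4, 5, 6, 7, 8, 9, 10, 11} — every village is covered.
Only T1 contains 3, so T1 is forced; the remaining 8 villages need at least 3 more convoys (each remaining convoy adds at most 3) — so at least 4 convoys are needed, and 4 is optimal.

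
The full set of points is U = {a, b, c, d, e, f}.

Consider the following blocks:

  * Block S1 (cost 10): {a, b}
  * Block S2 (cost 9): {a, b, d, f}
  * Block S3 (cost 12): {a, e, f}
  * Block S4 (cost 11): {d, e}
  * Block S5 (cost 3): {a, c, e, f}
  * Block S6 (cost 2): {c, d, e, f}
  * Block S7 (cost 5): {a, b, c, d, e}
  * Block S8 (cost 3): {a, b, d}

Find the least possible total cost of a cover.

5

S6, S8 together cover every point (S6 ∪ S8 = {a, b, c, d, e, f}); total cost 2 + 3 = 5.
No covering selection has total cost below 5.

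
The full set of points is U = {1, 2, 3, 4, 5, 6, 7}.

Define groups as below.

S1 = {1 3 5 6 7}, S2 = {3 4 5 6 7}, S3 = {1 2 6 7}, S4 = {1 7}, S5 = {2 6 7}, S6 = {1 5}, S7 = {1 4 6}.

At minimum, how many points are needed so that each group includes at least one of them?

The 2 points {1, 6} hit every group.
The groups S5, S6 are pairwise disjoint, so any hitting set needs a separate point for each — at least 2. Hence 2 is optimal.

2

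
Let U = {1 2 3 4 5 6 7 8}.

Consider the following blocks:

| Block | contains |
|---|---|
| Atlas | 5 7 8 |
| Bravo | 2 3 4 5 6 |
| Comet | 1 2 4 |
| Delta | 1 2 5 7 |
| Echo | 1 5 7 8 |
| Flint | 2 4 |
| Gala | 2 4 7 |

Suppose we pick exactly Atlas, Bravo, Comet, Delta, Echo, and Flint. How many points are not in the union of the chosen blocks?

0

Union of Atlas, Bravo, Comet, Delta, Echo, Flint = {1, 2, 3, 4, 5, 6, 7, 8} — that's every point, so 0 are uncovered.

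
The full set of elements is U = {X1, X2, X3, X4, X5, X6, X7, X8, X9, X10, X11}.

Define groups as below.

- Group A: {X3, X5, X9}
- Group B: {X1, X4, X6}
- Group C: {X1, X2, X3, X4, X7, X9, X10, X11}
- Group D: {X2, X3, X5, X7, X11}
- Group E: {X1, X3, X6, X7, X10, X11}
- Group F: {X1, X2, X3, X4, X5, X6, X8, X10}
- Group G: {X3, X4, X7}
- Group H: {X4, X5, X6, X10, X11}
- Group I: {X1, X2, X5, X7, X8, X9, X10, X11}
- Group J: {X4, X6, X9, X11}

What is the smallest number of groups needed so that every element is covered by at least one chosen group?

Take {F, I}. Their union is {X1, X2, X3, X4, X5, X6, X7, X8, X9, X10, X11}, which is all 11 elements.
No single group has all 11 elements (the largest, C, has 8), so 2 is optimal.

2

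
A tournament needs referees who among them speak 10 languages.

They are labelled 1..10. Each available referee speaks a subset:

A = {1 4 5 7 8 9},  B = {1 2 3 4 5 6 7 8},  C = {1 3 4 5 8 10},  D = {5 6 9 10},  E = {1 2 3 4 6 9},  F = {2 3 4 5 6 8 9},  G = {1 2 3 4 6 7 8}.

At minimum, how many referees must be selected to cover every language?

2

D and G together: D ∪ G = {1, 2, 3, 4, 5, 6, 7, 8, 9, 10} — every language is covered.
No single referee has all 10 languages (the largest, B, has 8), so 2 is optimal.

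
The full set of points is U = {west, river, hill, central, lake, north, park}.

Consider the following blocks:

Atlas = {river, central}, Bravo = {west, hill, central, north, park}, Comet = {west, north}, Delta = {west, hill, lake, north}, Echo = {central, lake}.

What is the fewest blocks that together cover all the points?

3

Atlas and Bravo and Echo together: Atlas ∪ Bravo ∪ Echo = {west, river, hill, central, lake, north, park} — every point is covered.
Only Atlas contains river, so Atlas is forced; the remaining 5 points need at least 2 more blocks (each remaining block adds at most 4) — so at least 3 blocks are needed, and 3 is optimal.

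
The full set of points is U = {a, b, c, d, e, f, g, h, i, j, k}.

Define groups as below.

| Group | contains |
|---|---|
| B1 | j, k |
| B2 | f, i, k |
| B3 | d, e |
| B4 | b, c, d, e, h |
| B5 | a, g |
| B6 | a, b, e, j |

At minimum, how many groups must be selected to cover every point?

4

B2 and B4 and B5 and B6 together: B2 ∪ B4 ∪ B5 ∪ B6 = {a, b, c, d, e, f, g, h, i, j, k} — every point is covered.
No 3 of the 6 groups cover everything (all 20 combinations miss at least one point), so 4 is optimal.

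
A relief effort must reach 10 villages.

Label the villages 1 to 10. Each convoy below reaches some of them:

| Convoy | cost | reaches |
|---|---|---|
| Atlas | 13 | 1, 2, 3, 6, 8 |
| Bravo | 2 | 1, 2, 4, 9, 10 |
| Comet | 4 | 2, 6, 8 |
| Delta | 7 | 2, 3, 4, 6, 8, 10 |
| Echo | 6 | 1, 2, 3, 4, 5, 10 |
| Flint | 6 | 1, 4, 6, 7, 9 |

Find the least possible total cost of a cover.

16

Comet, Echo, Flint together cover every village (Comet ∪ Echo ∪ Flint = {1, 2, 3, 4, 5, 6, 7, 8, 9, 10}); total cost 4 + 6 + 6 = 16.
The greedy pick Bravo, Comet, Echo, Flint costs 18; no covering selection beats 16.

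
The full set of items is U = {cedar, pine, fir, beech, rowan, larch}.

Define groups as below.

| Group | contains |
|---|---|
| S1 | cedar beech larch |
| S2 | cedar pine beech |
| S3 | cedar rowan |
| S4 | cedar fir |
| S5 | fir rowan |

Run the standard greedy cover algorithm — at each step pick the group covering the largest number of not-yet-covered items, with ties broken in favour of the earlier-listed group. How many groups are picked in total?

Greedy: pick S1 (covers 3 new) → pick S5 (covers 2 new) → pick S2 (covers 1 new). Total picks: 3.

3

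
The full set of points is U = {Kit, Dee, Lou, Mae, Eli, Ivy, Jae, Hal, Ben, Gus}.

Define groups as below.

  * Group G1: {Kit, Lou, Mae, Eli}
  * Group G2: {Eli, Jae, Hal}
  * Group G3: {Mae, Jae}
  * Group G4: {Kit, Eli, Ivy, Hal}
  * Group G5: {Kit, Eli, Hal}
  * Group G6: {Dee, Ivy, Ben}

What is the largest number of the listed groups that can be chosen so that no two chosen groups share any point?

G3, G5, G6 are pairwise disjoint (G3={Mae,Jae}; G5={Kit,Eli,Hal}; G6={Dee,Ivy,Ben}).
Every remaining group overlaps one of these, and no 4 of the listed groups are pairwise disjoint, so 3 is the maximum.

3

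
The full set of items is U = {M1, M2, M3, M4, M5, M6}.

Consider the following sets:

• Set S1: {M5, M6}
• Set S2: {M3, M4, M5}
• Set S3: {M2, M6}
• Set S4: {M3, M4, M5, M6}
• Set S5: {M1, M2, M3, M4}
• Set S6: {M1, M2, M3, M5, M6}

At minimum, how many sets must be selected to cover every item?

2

S5 and S6 together: S5 ∪ S6 = {M1, M2, M3, M4, M5, M6} — every item is covered.
No single set has all 6 items (the largest, S6, has 5), so 2 is optimal.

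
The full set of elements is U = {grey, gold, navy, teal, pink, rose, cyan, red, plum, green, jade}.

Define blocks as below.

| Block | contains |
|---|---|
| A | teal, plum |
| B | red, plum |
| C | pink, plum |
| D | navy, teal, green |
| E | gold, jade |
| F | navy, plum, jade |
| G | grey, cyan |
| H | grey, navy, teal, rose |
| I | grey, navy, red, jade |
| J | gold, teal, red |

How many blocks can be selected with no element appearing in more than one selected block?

B, D, E, G are pairwise disjoint (B={red,plum}; D={navy,teal,green}; E={gold,jade}; G={grey,cyan}).
Every remaining block overlaps one of these, and no 5 of the listed blocks are pairwise disjoint, so 4 is the maximum.

4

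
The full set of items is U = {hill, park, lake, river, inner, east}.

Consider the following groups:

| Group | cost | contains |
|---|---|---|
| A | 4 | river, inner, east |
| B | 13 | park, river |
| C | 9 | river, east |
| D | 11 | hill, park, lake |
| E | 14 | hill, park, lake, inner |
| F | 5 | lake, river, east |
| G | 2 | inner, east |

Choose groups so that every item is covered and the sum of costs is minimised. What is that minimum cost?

15

A, D together cover every item (A ∪ D = {hill, park, lake, river, inner, east}); total cost 4 + 11 = 15.
The greedy pick G, F, D costs 18; no covering selection beats 15.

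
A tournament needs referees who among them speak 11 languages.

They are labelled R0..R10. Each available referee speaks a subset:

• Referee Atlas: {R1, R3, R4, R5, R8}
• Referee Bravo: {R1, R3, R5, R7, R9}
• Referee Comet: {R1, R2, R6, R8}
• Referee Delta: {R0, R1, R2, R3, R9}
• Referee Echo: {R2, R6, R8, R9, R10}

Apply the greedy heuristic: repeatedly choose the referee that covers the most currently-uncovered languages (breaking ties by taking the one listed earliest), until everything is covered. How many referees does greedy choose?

4

Greedy: pick Atlas (covers 5 new) → pick Echo (covers 4 new) → pick Bravo (covers 1 new) → pick Delta (covers 1 new). Total picks: 4.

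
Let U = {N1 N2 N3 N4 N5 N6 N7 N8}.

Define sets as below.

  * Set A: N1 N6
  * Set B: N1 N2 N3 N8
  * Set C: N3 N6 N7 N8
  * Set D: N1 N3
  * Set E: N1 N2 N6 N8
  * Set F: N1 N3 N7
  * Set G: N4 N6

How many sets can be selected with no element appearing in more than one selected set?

F, G are pairwise disjoint (F={N1,N3,N7}; G={N4,N6}).
Every remaining set overlaps one of these, and no 3 of the listed sets are pairwise disjoint, so 2 is the maximum.

2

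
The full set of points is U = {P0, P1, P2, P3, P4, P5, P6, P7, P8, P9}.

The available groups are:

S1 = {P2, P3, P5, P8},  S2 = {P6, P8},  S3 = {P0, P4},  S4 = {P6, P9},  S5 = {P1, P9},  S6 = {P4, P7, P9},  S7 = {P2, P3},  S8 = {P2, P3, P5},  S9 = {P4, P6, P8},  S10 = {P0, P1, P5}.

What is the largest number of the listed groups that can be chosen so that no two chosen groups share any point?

S2, S3, S5, S7 are pairwise disjoint (S2={P6,P8}; S3={P0,P4}; S5={P1,P9}; S7={P2,P3}).
Every remaining group overlaps one of these, and no 5 of the listed groups are pairwise disjoint, so 4 is the maximum.

4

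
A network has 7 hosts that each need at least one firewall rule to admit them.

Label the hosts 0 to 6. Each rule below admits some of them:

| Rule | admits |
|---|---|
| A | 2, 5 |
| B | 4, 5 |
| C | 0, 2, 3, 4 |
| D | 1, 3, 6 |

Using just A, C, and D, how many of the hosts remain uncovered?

Union of A, C, D = {0, 1, 2, 3, 4, 5, 6} — that's every host, so 0 are uncovered.

0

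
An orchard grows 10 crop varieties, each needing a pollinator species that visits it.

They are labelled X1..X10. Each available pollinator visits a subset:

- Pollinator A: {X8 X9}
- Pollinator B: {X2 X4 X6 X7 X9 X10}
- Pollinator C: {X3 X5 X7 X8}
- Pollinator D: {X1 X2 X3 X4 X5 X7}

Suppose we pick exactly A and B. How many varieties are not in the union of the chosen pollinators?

Union of A, B = {X2, X4, X6, X7, X8, X9, X10}.
Not covered: X1, X3, X5 — 3 varieties.

3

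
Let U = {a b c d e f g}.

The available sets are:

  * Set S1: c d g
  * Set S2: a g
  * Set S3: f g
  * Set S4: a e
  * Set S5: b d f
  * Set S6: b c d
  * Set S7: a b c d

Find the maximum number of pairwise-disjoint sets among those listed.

S3, S4, S6 are pairwise disjoint (S3={f,g}; S4={a,e}; S6={b,c,d}).
Every remaining set overlaps one of these, and no 4 of the listed sets are pairwise disjoint, so 3 is the maximum.

3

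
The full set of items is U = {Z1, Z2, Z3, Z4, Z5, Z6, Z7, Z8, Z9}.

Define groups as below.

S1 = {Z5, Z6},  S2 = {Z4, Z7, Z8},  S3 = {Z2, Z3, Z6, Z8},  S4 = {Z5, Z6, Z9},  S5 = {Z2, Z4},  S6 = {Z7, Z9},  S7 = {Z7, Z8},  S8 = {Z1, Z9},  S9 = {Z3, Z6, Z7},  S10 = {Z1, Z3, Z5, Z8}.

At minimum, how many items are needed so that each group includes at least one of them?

The 4 items {Z2, Z6, Z8, Z9} hit every group.
The groups S1, S5, S7, S8 are pairwise disjoint, so any hitting set needs a separate item for each — at least 4. Hence 4 is optimal.

4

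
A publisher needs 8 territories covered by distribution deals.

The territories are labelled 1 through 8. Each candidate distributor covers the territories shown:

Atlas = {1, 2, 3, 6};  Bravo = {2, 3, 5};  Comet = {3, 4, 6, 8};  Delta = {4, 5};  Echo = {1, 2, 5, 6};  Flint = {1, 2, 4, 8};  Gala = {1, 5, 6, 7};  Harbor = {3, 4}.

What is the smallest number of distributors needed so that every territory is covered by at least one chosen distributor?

3

Take {Flint, Gala, Harbor}. Their union is {1, 2, 3, 4, 5, 6, 7, 8}, which is all 8 territories.
Only Gala contains 7, so Gala is forced; the remaining 4 territories need at least 2 more distributors (each remaining distributor adds at most 3) — so at least 3 distributors are needed, and 3 is optimal.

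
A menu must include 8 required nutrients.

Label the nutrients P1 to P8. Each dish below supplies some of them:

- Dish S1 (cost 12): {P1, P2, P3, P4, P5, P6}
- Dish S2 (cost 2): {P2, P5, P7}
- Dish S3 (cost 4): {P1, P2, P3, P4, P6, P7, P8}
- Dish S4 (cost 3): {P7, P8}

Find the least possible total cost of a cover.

6

S2, S3 together cover every nutrient (S2 ∪ S3 = {P1, P2, P3, P4, P5, P6, P7, P8}); total cost 2 + 4 = 6.
No covering selection has total cost below 6.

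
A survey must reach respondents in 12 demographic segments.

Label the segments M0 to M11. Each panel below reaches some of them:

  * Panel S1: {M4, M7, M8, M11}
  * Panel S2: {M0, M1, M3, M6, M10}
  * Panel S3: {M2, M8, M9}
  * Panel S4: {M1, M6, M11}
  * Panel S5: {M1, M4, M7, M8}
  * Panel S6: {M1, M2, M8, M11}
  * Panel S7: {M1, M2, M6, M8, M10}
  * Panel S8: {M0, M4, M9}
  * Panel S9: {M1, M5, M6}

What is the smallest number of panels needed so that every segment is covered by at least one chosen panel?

S1 and S2 and S3 and S9 together: S1 ∪ S2 ∪ S3 ∪ S9 = {M0, M1, M2, M3, M4, M5, M6, M7, M8, M9, M10, M11} — every segment is covered.
Only S9 contains M5, so S9 is forced; the remaining 9 segments need at least 3 more panels (each remaining panel adds at most 4) — so at least 4 panels are needed, and 4 is optimal.

4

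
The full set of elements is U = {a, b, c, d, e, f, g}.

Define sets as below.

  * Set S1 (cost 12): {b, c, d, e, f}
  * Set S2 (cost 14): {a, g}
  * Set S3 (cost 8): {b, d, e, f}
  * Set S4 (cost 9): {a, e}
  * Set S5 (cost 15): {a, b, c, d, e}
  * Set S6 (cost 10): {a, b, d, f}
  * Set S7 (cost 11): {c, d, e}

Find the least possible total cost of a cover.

26

S1, S2 together cover every element (S1 ∪ S2 = {a, b, c, d, e, f, g}); total cost 12 + 14 = 26.
The greedy pick S3, S2, S7 costs 33; no covering selection beats 26.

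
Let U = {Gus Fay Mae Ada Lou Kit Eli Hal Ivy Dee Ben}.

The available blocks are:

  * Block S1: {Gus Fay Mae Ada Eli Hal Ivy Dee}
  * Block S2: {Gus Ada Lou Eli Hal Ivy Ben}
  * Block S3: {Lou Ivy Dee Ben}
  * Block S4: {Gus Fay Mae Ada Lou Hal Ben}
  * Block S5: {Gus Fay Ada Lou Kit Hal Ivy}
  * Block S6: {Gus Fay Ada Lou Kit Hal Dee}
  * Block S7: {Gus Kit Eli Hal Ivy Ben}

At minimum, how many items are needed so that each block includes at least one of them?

2

Take H = {Lou, Eli}. Each listed block contains at least one of these, so H is a hitting set of size 2.
No single item lies in every block, so at least 2 are needed and 2 is optimal.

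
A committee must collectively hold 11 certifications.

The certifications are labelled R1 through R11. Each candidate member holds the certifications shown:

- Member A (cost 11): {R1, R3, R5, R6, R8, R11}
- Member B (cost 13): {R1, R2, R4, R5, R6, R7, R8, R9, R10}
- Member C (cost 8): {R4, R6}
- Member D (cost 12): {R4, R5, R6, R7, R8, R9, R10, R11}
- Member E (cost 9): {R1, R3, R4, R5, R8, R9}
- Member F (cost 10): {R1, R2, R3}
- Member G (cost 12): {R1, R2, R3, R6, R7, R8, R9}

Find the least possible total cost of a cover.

D, F together cover every certification (D ∪ F = {R1, R2, R3, R4, R5, R6, R7, R8, R9, R10, R11}); total cost 12 + 10 = 22.
The greedy pick B, A costs 24; no covering selection beats 22.

22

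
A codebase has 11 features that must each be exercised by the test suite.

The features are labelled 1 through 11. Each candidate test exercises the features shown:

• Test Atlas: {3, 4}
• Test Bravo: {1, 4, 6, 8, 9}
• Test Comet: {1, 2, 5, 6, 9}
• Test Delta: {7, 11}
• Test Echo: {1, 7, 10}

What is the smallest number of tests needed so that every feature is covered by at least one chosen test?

Take {Atlas, Bravo, Comet, Delta, Echo}. Their union is {1, 2, 3, 4, 5, 6, 7, 8, 9, 10, 11}, which is all 11 features.
No 4 of the 5 tests cover everything (all 5 combinations miss at least one feature), so 5 is optimal.

5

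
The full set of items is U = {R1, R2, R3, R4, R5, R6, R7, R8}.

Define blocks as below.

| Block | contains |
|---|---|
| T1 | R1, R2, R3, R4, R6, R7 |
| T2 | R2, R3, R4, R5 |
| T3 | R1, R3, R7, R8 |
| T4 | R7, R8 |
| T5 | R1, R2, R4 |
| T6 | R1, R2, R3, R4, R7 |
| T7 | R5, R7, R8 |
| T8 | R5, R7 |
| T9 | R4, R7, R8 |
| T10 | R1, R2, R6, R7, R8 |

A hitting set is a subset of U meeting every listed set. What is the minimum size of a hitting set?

The 2 items {R2, R7} hit every block.
The blocks T2, T4 are pairwise disjoint, so any hitting set needs a separate item for each — at least 2. Hence 2 is optimal.

2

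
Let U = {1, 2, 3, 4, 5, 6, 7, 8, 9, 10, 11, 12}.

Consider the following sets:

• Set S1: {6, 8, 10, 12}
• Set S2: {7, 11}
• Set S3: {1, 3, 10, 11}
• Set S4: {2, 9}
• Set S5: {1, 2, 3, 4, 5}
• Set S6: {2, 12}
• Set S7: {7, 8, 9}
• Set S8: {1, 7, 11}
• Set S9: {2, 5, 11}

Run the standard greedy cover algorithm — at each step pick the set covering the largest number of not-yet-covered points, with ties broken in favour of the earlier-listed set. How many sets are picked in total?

4

Greedy: pick S5 (covers 5 new) → pick S1 (covers 4 new) → pick S2 (covers 2 new) → pick S4 (covers 1 new). Total picks: 4.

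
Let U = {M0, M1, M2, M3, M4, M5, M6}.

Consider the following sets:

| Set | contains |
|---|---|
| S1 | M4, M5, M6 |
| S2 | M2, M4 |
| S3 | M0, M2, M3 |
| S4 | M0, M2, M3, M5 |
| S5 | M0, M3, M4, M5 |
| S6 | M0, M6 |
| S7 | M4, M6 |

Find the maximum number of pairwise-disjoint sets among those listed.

2

S4, S7 are pairwise disjoint (S4={M0,M2,M3,M5}; S7={M4,M6}).
Every remaining set overlaps one of these, and no 3 of the listed sets are pairwise disjoint, so 2 is the maximum.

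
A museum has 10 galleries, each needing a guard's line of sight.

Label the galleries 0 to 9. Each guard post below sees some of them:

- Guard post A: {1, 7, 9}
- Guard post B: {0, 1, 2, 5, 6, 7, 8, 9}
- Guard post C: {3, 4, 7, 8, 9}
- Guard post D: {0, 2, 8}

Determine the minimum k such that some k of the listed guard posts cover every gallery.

B and C together: B ∪ C = {0, 1, 2, 3, 4, 5, 6, 7, 8, 9} — every gallery is covered.
No single guard post has all 10 galleries (the largest, B, has 8), so 2 is optimal.

2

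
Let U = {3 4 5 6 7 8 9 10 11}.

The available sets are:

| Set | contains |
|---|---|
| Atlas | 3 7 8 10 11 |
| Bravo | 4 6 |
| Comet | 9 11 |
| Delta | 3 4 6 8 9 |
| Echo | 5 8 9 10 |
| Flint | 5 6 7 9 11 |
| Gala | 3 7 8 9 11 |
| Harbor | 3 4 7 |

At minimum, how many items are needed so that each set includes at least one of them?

3

The 3 items {6, 7, 9} hit every set.
No choice of 2 items meets every set, so 3 is the minimum.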